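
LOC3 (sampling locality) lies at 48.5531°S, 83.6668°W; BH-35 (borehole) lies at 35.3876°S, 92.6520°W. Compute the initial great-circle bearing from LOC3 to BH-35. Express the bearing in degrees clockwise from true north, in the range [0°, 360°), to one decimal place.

Δλ = -8.9852°
y = sin Δλ · cos φ₂ = -0.127326
x = cos φ₁ sin φ₂ − sin φ₁ cos φ₂ cos Δλ = 0.220266
θ = atan2(y, x) = -30.0303° → 329.9697° (mod 360°)

330.0°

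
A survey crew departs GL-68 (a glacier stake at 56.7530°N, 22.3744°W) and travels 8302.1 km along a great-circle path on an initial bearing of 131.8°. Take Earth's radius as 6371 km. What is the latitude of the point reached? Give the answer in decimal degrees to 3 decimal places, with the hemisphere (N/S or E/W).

7.539°S

δ = d/R = 8302.1/6371 = 1.303108 rad
φ₂ = arcsin(sin φ₁ cos δ + cos φ₁ sin δ cos θ)
   = arcsin(0.83631·0.26450 + 0.54825·0.96438·-0.66653) = -7.53915°
λ₂ = λ₁ + atan2(sin θ sin δ cos φ₁, cos δ − sin φ₁ sin φ₂) = 24.11065°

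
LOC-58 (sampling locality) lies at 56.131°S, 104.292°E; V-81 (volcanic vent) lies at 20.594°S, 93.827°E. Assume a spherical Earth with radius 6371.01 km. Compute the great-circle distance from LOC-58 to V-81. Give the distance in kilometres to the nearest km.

4046 km

Δφ = 35.5370°,  Δλ = -10.4650°
a = sin²(Δφ/2) + cos φ₁ cos φ₂ sin²(Δλ/2) = 0.097469
c = 2·arcsin(√a) = 0.635015 rad = 36.3837°
d = R·c = 6371.01 × 0.635015 = 4045.7 km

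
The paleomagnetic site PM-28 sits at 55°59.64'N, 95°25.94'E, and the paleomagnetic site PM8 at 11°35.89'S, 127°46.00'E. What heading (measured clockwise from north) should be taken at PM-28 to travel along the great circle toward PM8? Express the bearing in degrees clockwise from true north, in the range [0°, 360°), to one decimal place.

PM-28: φ = +55.99400°, λ = +95.43233°
PM8: φ = -11.59817°, λ = +127.76667°
Δλ = 32.3343°
y = sin Δλ · cos φ₂ = 0.523938
x = cos φ₁ sin φ₂ − sin φ₁ cos φ₂ cos Δλ = -0.798578
θ = atan2(y, x) = 146.7316° → 146.7316° (mod 360°)

146.7°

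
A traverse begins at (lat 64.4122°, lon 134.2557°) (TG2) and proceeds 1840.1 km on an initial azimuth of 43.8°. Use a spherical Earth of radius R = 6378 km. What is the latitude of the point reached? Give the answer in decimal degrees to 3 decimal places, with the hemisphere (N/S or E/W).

δ = d/R = 1840.1/6378 = 0.288507 rad
φ₂ = arcsin(sin φ₁ cos δ + cos φ₁ sin δ cos θ)
   = arcsin(0.90192·0.95867 + 0.43189·0.28452·0.72176) = 72.42827°
λ₂ = λ₁ + atan2(sin θ sin δ cos φ₁, cos δ − sin φ₁ sin φ₂) = 174.97110°

72.428°N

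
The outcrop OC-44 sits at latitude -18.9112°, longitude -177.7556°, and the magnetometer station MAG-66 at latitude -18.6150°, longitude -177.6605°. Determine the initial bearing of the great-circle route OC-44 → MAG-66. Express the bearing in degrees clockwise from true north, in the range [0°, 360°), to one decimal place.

16.9°

Δλ = 0.0951°
y = sin Δλ · cos φ₂ = 0.001573
x = cos φ₁ sin φ₂ − sin φ₁ cos φ₂ cos Δλ = 0.005169
θ = atan2(y, x) = 16.9248° → 16.9248° (mod 360°)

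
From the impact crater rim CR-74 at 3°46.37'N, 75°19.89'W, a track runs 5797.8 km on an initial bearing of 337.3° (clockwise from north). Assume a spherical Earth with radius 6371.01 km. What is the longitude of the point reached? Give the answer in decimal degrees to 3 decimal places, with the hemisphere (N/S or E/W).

103.690°W

CR-74: φ = +3.77283°, λ = -75.33150°
δ = d/R = 5797.8/6371.01 = 0.910028 rad
φ₂ = arcsin(sin φ₁ cos δ + cos φ₁ sin δ cos θ)
   = arcsin(0.06580·0.61372 + 0.99783·0.78952·0.92254) = 50.10028°
λ₂ = λ₁ + atan2(sin θ sin δ cos φ₁, cos δ − sin φ₁ sin φ₂) = -103.69026°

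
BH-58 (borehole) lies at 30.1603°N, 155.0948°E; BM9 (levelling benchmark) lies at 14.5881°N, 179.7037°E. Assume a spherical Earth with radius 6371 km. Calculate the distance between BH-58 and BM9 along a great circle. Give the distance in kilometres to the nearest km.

3054 km

Δφ = -15.5722°,  Δλ = 24.6089°
a = sin²(Δφ/2) + cos φ₁ cos φ₂ sin²(Δλ/2) = 0.056354
c = 2·arcsin(√a) = 0.479356 rad = 27.4651°
d = R·c = 6371 × 0.479356 = 3054.0 km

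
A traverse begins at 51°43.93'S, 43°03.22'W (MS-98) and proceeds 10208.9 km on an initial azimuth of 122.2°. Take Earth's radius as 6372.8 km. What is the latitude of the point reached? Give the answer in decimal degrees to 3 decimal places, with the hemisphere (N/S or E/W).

MS-98: φ = -51.73217°, λ = -43.05367°
δ = d/R = 10208.9/6372.8 = 1.601949 rad
φ₂ = arcsin(sin φ₁ cos δ + cos φ₁ sin δ cos θ)
   = arcsin(-0.78512·-0.03115 + 0.61934·0.99951·-0.53288) = -17.78319°
λ₂ = λ₁ + atan2(sin θ sin δ cos φ₁, cos δ − sin φ₁ sin φ₂) = 74.29558°

17.783°S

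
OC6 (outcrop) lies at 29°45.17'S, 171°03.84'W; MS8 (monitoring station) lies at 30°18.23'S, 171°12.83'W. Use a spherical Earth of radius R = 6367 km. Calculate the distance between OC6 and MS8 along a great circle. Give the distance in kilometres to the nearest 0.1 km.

62.9 km

OC6: φ = -29.75283°, λ = -171.06400°
MS8: φ = -30.30383°, λ = -171.21383°
Δφ = -0.5510°,  Δλ = -0.1498°
a = sin²(Δφ/2) + cos φ₁ cos φ₂ sin²(Δλ/2) = 0.000024
c = 2·arcsin(√a) = 0.009880 rad = 0.5661°
d = R·c = 6367 × 0.009880 = 62.9 km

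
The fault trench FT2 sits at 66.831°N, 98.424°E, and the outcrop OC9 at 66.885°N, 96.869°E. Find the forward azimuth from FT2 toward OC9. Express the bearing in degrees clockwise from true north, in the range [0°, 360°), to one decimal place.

Δλ = -1.5550°
y = sin Δλ · cos φ₂ = -0.010653
x = cos φ₁ sin φ₂ − sin φ₁ cos φ₂ cos Δλ = 0.001075
θ = atan2(y, x) = -84.2358° → 275.7642° (mod 360°)

275.8°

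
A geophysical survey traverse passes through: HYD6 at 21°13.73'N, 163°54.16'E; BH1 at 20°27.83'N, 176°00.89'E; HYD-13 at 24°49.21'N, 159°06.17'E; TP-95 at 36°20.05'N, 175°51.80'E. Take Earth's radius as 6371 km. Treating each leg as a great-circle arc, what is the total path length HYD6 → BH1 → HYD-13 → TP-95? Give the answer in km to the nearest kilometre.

5109 km

HYD6: φ = +21.22883°, λ = +163.90267°
BH1: φ = +20.46383°, λ = +176.01483°
HYD-13: φ = +24.82017°, λ = +159.10283°
TP-95: φ = +36.33417°, λ = +175.86333°
HYD6→BH1: c = 0.197961 rad, d = 1261.21 km
BH1→HYD-13: c = 0.282593 rad, d = 1800.40 km
HYD-13→TP-95: c = 0.321334 rad, d = 2047.22 km
Total = 1261.21 + 1800.40 + 2047.22 = 5108.83 km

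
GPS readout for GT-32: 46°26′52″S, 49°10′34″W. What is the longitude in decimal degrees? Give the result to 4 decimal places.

49.1761°W

49° + 10′/60 + 34″/3600 = 49 + 0.16667 + 0.00944 = 49.1761°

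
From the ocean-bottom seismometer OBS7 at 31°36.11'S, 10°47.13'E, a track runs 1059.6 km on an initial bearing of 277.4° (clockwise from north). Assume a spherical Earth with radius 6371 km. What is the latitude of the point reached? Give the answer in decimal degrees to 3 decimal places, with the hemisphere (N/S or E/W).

OBS7: φ = -31.60183°, λ = +10.78550°
δ = d/R = 1059.6/6371 = 0.166316 rad
φ₂ = arcsin(sin φ₁ cos δ + cos φ₁ sin δ cos θ)
   = arcsin(-0.52401·0.98620 + 0.85171·0.16555·0.12880) = -29.90889°
λ₂ = λ₁ + atan2(sin θ sin δ cos φ₁, cos δ − sin φ₁ sin φ₂) = -0.13200°

29.909°S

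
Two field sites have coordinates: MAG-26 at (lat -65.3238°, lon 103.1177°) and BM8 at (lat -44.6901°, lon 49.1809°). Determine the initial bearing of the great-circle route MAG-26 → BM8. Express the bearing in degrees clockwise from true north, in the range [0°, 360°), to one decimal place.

278.6°

Δλ = -53.9368°
y = sin Δλ · cos φ₂ = -0.574686
x = cos φ₁ sin φ₂ − sin φ₁ cos φ₂ cos Δλ = 0.086677
θ = atan2(y, x) = -81.4230° → 278.5770° (mod 360°)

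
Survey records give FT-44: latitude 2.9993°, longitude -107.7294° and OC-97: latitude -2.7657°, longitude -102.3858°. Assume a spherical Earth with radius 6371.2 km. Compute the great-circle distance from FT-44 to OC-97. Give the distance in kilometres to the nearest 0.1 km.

Δφ = -5.7650°,  Δλ = 5.3436°
a = sin²(Δφ/2) + cos φ₁ cos φ₂ sin²(Δλ/2) = 0.004696
c = 2·arcsin(√a) = 0.137167 rad = 7.8591°
d = R·c = 6371.2 × 0.137167 = 873.9 km

873.9 km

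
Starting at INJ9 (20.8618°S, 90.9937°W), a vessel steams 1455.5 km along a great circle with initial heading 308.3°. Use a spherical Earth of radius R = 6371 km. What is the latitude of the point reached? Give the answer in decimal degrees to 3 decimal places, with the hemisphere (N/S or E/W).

12.457°S

δ = d/R = 1455.5/6371 = 0.228457 rad
φ₂ = arcsin(sin φ₁ cos δ + cos φ₁ sin δ cos θ)
   = arcsin(-0.35612·0.97402 + 0.93444·0.22647·0.61978) = -12.45658°
λ₂ = λ₁ + atan2(sin θ sin δ cos φ₁, cos δ − sin φ₁ sin φ₂) = -101.48096°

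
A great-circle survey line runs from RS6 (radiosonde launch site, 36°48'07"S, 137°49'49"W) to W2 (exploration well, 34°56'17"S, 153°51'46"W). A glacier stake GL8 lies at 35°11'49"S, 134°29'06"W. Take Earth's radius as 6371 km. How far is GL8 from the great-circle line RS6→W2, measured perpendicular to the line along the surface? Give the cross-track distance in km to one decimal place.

RS6: φ = -36.80194°, λ = -137.83028°
W2: φ = -34.93806°, λ = -153.86278°
GL8: φ = -35.19694°, λ = -134.48500°
δ₁₃ = central angle RS6→GL8 = 0.054912 rad  (haversine)
θ₁₃ = bearing RS6→GL8 = 60.322°,  θ₁₂ = bearing RS6→W2 = 273.393°
dₓₜ = R·arcsin(sin δ₁₃ · sin(θ₁₃ − θ₁₂)) = 6371·arcsin(0.05488·sin(-213.071°)) = 190.837 km
|dₓₜ| = 190.837 km

190.8 km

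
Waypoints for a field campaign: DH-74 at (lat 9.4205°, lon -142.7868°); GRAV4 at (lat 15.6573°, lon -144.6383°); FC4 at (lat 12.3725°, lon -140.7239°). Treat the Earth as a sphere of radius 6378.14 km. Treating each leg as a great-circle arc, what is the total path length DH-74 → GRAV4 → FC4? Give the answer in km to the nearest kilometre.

1282 km

DH-74→GRAV4: c = 0.113326 rad, d = 722.81 km
GRAV4→FC4: c = 0.087630 rad, d = 558.92 km
Total = 722.81 + 558.92 = 1281.73 km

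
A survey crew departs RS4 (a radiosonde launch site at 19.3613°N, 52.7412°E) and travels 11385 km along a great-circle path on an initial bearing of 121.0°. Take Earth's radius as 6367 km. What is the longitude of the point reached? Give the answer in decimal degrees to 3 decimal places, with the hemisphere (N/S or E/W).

δ = d/R = 11385/6367 = 1.788126 rad
φ₂ = arcsin(sin φ₁ cos δ + cos φ₁ sin δ cos θ)
   = arcsin(0.33152·-0.21562 + 0.94345·0.97648·-0.51504) = -33.09063°
λ₂ = λ₁ + atan2(sin θ sin δ cos φ₁, cos δ − sin φ₁ sin φ₂) = 145.25170°

145.252°E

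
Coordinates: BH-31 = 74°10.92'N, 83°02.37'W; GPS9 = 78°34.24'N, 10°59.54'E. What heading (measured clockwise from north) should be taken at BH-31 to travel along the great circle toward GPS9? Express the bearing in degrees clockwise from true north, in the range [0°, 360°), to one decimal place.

BH-31: φ = +74.18200°, λ = -83.03950°
GPS9: φ = +78.57067°, λ = +10.99233°
Δλ = 94.0318°
y = sin Δλ · cos φ₂ = 0.197669
x = cos φ₁ sin φ₂ − sin φ₁ cos φ₂ cos Δλ = 0.280582
θ = atan2(y, x) = 35.1645° → 35.1645° (mod 360°)

35.2°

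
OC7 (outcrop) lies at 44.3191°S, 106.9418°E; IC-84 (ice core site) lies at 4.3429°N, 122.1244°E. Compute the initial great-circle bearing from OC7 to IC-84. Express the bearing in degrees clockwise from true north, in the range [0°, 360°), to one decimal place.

Δλ = 15.1826°
y = sin Δλ · cos φ₂ = 0.261144
x = cos φ₁ sin φ₂ − sin φ₁ cos φ₂ cos Δλ = 0.726510
θ = atan2(y, x) = 19.7710° → 19.7710° (mod 360°)

19.8°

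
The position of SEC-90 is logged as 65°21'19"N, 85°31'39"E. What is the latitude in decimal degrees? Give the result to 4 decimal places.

65° + 21′/60 + 19″/3600 = 65 + 0.35000 + 0.00528 = 65.3553°

65.3553°N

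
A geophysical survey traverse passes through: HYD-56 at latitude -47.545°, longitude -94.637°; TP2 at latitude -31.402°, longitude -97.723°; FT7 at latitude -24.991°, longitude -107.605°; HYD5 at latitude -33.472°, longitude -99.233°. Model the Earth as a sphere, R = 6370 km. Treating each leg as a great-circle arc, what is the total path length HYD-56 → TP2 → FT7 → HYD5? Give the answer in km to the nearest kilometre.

HYD-56→TP2: c = 0.284738 rad, d = 1813.78 km
TP2→FT7: c = 0.188595 rad, d = 1201.35 km
FT7→HYD5: c = 0.195205 rad, d = 1243.45 km
Total = 1813.78 + 1201.35 + 1243.45 = 4258.59 km

4259 km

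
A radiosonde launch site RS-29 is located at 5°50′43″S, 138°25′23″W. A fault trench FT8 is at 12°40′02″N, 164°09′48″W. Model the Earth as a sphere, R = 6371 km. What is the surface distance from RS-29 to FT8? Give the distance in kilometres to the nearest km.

3511 km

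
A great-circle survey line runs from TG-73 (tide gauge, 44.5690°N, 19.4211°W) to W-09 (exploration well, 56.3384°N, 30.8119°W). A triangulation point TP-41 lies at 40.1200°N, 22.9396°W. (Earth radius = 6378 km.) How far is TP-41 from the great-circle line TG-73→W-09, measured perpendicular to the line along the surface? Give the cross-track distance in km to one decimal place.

δ₁₃ = central angle TG-73→TP-41 = 0.089920 rad  (haversine)
θ₁₃ = bearing TG-73→TP-41 = 211.508°,  θ₁₂ = bearing TG-73→W-09 = 332.649°
dₓₜ = R·arcsin(sin δ₁₃ · sin(θ₁₃ − θ₁₂)) = 6378·arcsin(0.08980·sin(-121.141°)) = -490.687 km
|dₓₜ| = 490.687 km

490.7 km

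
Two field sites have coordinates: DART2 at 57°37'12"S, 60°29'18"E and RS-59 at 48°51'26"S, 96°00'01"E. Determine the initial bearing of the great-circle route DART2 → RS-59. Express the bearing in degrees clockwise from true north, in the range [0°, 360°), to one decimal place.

82.7°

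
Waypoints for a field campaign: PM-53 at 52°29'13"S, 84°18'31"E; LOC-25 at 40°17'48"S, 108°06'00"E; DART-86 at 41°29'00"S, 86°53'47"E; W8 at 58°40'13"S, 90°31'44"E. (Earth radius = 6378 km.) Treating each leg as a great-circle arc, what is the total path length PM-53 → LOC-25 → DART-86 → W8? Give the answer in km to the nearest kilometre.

PM-53: φ = -52.48694°, λ = +84.30861°
LOC-25: φ = -40.29667°, λ = +108.10000°
DART-86: φ = -41.48333°, λ = +86.89639°
W8: φ = -58.67028°, λ = +90.52889°
PM-53→LOC-25: c = 0.354029 rad, d = 2258.00 km
LOC-25→DART-86: c = 0.279825 rad, d = 1784.73 km
DART-86→W8: c = 0.302606 rad, d = 1930.02 km
Total = 2258.00 + 1784.73 + 1930.02 = 5972.75 km

5973 km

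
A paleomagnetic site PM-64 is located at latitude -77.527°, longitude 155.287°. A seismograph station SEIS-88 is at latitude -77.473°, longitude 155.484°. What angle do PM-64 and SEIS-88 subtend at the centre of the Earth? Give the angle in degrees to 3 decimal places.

0.069°

Δφ = 0.0540°,  Δλ = 0.1970°
a = sin²(Δφ/2) + cos φ₁ cos φ₂ sin²(Δλ/2) = 0.000000
c = 2·arcsin(√a) = 0.001201 rad = 0.0688°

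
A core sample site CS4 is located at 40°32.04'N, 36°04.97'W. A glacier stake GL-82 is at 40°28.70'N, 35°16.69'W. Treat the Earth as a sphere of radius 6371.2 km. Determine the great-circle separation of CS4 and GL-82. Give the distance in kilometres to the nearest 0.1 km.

CS4: φ = +40.53400°, λ = -36.08283°
GL-82: φ = +40.47833°, λ = -35.27817°
Δφ = -0.0557°,  Δλ = 0.8047°
a = sin²(Δφ/2) + cos φ₁ cos φ₂ sin²(Δλ/2) = 0.000029
c = 2·arcsin(√a) = 0.010722 rad = 0.6143°
d = R·c = 6371.2 × 0.010722 = 68.3 km

68.3 km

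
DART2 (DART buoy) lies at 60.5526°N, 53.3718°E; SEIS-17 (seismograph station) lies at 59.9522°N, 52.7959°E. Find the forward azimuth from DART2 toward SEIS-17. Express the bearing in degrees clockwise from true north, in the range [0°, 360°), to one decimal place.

Δλ = -0.5759°
y = sin Δλ · cos φ₂ = -0.005033
x = cos φ₁ sin φ₂ − sin φ₁ cos φ₂ cos Δλ = -0.010457
θ = atan2(y, x) = -154.2984° → 205.7016° (mod 360°)

205.7°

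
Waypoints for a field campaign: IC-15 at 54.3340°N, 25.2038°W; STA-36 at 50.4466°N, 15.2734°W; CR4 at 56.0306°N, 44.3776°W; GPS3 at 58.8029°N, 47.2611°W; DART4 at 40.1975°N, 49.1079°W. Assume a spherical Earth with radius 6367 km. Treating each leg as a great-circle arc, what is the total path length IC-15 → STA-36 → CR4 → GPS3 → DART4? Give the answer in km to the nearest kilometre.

5239 km

IC-15→STA-36: c = 0.125489 rad, d = 798.99 km
STA-36→CR4: c = 0.316506 rad, d = 2015.19 km
CR4→GPS3: c = 0.055447 rad, d = 353.03 km
GPS3→DART4: c = 0.325369 rad, d = 2071.62 km
Total = 798.99 + 2015.19 + 353.03 + 2071.62 = 5238.84 km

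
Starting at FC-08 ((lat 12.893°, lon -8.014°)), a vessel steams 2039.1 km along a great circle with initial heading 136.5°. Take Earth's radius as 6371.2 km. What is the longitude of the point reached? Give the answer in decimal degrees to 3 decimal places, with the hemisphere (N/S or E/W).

4.494°E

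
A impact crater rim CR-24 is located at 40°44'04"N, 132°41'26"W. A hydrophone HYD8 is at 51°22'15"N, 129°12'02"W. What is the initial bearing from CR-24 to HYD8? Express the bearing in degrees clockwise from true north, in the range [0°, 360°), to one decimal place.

11.6°

CR-24: φ = +40.73444°, λ = -132.69056°
HYD8: φ = +51.37083°, λ = -129.20056°
Δλ = 3.4900°
y = sin Δλ · cos φ₂ = 0.038002
x = cos φ₁ sin φ₂ − sin φ₁ cos φ₂ cos Δλ = 0.185331
θ = atan2(y, x) = 11.5880° → 11.5880° (mod 360°)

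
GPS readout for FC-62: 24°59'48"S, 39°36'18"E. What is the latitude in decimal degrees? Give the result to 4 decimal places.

24.9967°S

24° + 59′/60 + 48″/3600 = 24 + 0.98333 + 0.01333 = 24.9967°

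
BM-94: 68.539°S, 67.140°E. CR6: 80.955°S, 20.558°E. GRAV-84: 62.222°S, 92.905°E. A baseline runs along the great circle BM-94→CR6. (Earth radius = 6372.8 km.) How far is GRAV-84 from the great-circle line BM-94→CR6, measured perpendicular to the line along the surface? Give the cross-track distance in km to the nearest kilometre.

δ₁₃ = central angle BM-94→GRAV-84 = 0.214998 rad  (haversine)
θ₁₃ = bearing BM-94→GRAV-84 = 71.722°,  θ₁₂ = bearing BM-94→CR6 = 203.650°
dₓₜ = R·arcsin(sin δ₁₃ · sin(θ₁₃ − θ₁₂)) = 6372.8·arcsin(0.21335·sin(-131.927°)) = -1015.838 km
|dₓₜ| = 1015.838 km

1016 km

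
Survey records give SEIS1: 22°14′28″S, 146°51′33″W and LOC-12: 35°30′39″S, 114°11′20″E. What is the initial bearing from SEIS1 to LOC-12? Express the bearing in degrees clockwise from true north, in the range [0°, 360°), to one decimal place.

SEIS1: φ = -22.24111°, λ = -146.85917°
LOC-12: φ = -35.51083°, λ = +114.18889°
Δλ = -98.9519°
y = sin Δλ · cos φ₂ = -0.804090
x = cos φ₁ sin φ₂ − sin φ₁ cos φ₂ cos Δλ = -0.585584
θ = atan2(y, x) = -126.0642° → 233.9358° (mod 360°)

233.9°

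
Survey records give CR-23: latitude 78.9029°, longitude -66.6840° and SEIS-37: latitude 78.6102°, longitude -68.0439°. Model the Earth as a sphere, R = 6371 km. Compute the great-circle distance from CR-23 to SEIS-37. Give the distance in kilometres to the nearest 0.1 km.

Δφ = -0.2927°,  Δλ = -1.3599°
a = sin²(Δφ/2) + cos φ₁ cos φ₂ sin²(Δλ/2) = 0.000012
c = 2·arcsin(√a) = 0.006893 rad = 0.3949°
d = R·c = 6371 × 0.006893 = 43.9 km

43.9 km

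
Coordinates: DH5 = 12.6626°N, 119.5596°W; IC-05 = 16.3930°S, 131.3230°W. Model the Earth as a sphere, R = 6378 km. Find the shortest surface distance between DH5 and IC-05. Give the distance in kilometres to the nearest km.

3484 km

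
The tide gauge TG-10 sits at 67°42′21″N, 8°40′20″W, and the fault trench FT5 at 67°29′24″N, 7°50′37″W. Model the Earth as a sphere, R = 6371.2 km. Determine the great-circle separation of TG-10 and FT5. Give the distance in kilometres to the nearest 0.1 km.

TG-10: φ = +67.70583°, λ = -8.67222°
FT5: φ = +67.49000°, λ = -7.84361°
Δφ = -0.2158°,  Δλ = 0.8286°
a = sin²(Δφ/2) + cos φ₁ cos φ₂ sin²(Δλ/2) = 0.000011
c = 2·arcsin(√a) = 0.006676 rad = 0.3825°
d = R·c = 6371.2 × 0.006676 = 42.5 km

42.5 km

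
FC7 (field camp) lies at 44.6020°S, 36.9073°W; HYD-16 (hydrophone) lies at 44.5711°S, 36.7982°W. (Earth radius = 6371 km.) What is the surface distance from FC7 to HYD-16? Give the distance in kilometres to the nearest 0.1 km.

9.3 km

Δφ = 0.0309°,  Δλ = 0.1091°
a = sin²(Δφ/2) + cos φ₁ cos φ₂ sin²(Δλ/2) = 0.000001
c = 2·arcsin(√a) = 0.001459 rad = 0.0836°
d = R·c = 6371 × 0.001459 = 9.3 km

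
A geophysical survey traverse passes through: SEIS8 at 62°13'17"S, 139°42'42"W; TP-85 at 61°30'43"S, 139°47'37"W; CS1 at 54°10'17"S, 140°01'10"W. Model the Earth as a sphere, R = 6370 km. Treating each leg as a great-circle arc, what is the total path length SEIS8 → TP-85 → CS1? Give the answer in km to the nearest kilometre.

SEIS8: φ = -62.22139°, λ = -139.71167°
TP-85: φ = -61.51194°, λ = -139.79361°
CS1: φ = -54.17139°, λ = -140.01944°
SEIS8→TP-85: c = 0.012400 rad, d = 78.99 km
TP-85→CS1: c = 0.128134 rad, d = 816.21 km
Total = 78.99 + 816.21 = 895.20 km

895 km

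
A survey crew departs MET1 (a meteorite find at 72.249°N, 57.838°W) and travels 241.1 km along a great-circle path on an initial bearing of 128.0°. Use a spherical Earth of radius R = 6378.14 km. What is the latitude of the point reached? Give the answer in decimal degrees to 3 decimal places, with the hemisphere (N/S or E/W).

δ = d/R = 241.1/6378.14 = 0.037801 rad
φ₂ = arcsin(sin φ₁ cos δ + cos φ₁ sin δ cos θ)
   = arcsin(0.95239·0.99929 + 0.30488·0.03779·-0.61566) = 70.84187°
λ₂ = λ₁ + atan2(sin θ sin δ cos φ₁, cos δ − sin φ₁ sin φ₂) = -52.63151°

70.842°N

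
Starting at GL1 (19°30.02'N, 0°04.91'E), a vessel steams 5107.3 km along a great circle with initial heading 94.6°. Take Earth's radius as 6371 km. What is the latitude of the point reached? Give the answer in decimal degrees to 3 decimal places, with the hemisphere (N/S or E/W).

10.245°N

GL1: φ = +19.50033°, λ = +0.08183°
δ = d/R = 5107.3/6371 = 0.801648 rad
φ₂ = arcsin(sin φ₁ cos δ + cos φ₁ sin δ cos θ)
   = arcsin(0.33381·0.69552 + 0.94264·0.71850·-0.08020) = 10.24493°
λ₂ = λ₁ + atan2(sin θ sin δ cos φ₁, cos δ − sin φ₁ sin φ₂) = 46.78349°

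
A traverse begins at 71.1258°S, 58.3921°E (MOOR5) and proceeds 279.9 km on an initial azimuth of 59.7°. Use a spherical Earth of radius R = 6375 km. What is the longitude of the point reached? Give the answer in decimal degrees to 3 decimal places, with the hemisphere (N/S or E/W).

δ = d/R = 279.9/6375 = 0.043906 rad
φ₂ = arcsin(sin φ₁ cos δ + cos φ₁ sin δ cos θ)
   = arcsin(-0.94623·0.99904 + 0.32349·0.04389·0.50453) = -69.74409°
λ₂ = λ₁ + atan2(sin θ sin δ cos φ₁, cos δ − sin φ₁ sin φ₂) = 64.67619°

64.676°E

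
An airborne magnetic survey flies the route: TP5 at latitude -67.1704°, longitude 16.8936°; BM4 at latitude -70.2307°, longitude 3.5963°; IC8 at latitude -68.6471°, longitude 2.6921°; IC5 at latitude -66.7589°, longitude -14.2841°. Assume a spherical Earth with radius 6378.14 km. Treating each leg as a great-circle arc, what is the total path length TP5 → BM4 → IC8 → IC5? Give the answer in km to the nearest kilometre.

TP5→BM4: c = 0.099484 rad, d = 634.52 km
BM4→IC8: c = 0.028188 rad, d = 179.79 km
IC8→IC5: c = 0.116716 rad, d = 744.43 km
Total = 634.52 + 179.79 + 744.43 = 1558.75 km

1559 km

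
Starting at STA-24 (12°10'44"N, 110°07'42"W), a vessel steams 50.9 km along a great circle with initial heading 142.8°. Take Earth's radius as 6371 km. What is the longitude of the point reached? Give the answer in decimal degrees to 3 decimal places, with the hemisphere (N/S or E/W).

109.846°W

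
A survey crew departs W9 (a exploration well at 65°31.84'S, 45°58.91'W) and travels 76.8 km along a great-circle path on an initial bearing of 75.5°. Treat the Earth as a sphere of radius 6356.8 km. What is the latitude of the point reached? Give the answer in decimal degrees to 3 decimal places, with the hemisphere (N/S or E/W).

65.349°S

W9: φ = -65.53067°, λ = -45.98183°
δ = d/R = 76.8/6356.8 = 0.012082 rad
φ₂ = arcsin(sin φ₁ cos δ + cos φ₁ sin δ cos θ)
   = arcsin(-0.91018·0.99993 + 0.41421·0.01208·0.25038) = -65.34880°
λ₂ = λ₁ + atan2(sin θ sin δ cos φ₁, cos δ − sin φ₁ sin φ₂) = -44.37489°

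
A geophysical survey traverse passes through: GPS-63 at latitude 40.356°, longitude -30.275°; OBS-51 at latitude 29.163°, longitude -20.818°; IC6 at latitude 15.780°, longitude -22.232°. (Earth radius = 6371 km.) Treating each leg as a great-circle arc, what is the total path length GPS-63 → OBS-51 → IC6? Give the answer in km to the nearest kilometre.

GPS-63→OBS-51: c = 0.237475 rad, d = 1512.95 km
OBS-51→IC6: c = 0.234680 rad, d = 1495.15 km
Total = 1512.95 + 1495.15 = 3008.10 km

3008 km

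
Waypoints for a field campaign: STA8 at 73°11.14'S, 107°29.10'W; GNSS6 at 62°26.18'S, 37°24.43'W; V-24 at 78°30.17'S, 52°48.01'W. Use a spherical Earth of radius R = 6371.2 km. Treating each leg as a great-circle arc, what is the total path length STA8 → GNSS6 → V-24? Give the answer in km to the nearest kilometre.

STA8: φ = -73.18567°, λ = -107.48500°
GNSS6: φ = -62.43633°, λ = -37.40717°
V-24: φ = -78.50283°, λ = -52.80017°
STA8→GNSS6: c = 0.464139 rad, d = 2957.12 km
GNSS6→V-24: c = 0.292130 rad, d = 1861.22 km
Total = 2957.12 + 1861.22 = 4818.34 km

4818 km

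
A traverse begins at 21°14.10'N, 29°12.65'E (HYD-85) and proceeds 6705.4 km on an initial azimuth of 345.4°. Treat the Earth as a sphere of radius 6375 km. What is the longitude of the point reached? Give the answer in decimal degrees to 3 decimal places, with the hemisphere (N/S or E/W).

HYD-85: φ = +21.23500°, λ = +29.21083°
δ = d/R = 6705.4/6375 = 1.051827 rad
φ₂ = arcsin(sin φ₁ cos δ + cos φ₁ sin δ cos θ)
   = arcsin(0.36219·0.49599 + 0.93210·0.86833·0.96771) = 74.34017°
λ₂ = λ₁ + atan2(sin θ sin δ cos φ₁, cos δ − sin φ₁ sin φ₂) = -24.97207°

24.972°W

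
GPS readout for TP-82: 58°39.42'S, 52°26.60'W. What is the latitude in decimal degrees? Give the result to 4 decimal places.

58° + 39.42′/60 = 58 + 0.65700 = 58.6570°

58.6570°S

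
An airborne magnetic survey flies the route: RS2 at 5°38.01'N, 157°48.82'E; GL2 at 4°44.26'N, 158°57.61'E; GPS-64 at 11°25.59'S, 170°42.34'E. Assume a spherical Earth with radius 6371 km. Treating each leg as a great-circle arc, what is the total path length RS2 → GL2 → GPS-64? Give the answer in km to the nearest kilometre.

RS2: φ = +5.63350°, λ = +157.81367°
GL2: φ = +4.73767°, λ = +158.96017°
GPS-64: φ = -11.42650°, λ = +170.70567°
RS2→GL2: c = 0.025330 rad, d = 161.37 km
GL2→GPS-64: c = 0.348123 rad, d = 2217.89 km
Total = 161.37 + 2217.89 = 2379.27 km

2379 km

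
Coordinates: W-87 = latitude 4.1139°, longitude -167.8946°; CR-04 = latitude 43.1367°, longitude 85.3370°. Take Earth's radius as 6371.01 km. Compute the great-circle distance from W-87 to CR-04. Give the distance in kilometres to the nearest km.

11037 km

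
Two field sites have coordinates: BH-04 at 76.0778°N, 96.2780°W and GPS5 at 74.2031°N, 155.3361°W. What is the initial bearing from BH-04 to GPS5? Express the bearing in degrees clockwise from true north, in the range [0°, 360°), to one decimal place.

Δλ = -59.0581°
y = sin Δλ · cos φ₂ = -0.233487
x = cos φ₁ sin φ₂ − sin φ₁ cos φ₂ cos Δλ = 0.095658
θ = atan2(y, x) = -67.7215° → 292.2785° (mod 360°)

292.3°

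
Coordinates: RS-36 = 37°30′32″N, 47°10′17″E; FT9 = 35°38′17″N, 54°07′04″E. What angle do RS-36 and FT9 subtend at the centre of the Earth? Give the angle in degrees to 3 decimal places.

RS-36: φ = +37.50889°, λ = +47.17139°
FT9: φ = +35.63806°, λ = +54.11778°
Δφ = -1.8708°,  Δλ = 6.9464°
a = sin²(Δφ/2) + cos φ₁ cos φ₂ sin²(Δλ/2) = 0.002633
c = 2·arcsin(√a) = 0.102663 rad = 5.8822°

5.882°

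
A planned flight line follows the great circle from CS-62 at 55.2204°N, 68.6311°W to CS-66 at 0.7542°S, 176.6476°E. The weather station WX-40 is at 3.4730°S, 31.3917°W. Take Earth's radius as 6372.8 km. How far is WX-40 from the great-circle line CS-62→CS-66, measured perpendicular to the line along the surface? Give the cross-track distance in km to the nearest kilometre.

δ₁₃ = central angle CS-62→WX-40 = 1.155424 rad  (haversine)
θ₁₃ = bearing CS-62→WX-40 = 138.687°,  θ₁₂ = bearing CS-62→CS-66 = 290.299°
dₓₜ = R·arcsin(sin δ₁₃ · sin(θ₁₃ − θ₁₂)) = 6372.8·arcsin(0.91497·sin(-151.612°)) = -2868.126 km
|dₓₜ| = 2868.126 km

2868 km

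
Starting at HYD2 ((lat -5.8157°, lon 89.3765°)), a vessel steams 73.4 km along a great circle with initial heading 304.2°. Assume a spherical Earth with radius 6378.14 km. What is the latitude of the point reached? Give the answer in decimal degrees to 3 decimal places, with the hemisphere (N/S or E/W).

δ = d/R = 73.4/6378.14 = 0.011508 rad
φ₂ = arcsin(sin φ₁ cos δ + cos φ₁ sin δ cos θ)
   = arcsin(-0.10133·0.99993 + 0.99485·0.01151·0.56208) = -5.44482°
λ₂ = λ₁ + atan2(sin θ sin δ cos φ₁, cos δ − sin φ₁ sin φ₂) = 88.82869°

5.445°S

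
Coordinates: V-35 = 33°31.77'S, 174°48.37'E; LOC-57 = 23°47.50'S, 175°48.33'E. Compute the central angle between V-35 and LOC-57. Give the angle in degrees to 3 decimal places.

9.777°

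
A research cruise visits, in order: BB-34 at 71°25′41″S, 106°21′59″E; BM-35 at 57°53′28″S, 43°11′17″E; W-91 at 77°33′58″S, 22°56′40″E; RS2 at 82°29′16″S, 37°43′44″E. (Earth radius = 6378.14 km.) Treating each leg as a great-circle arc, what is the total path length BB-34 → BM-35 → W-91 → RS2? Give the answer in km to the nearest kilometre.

BB-34: φ = -71.42806°, λ = +106.36639°
BM-35: φ = -57.89111°, λ = +43.18806°
W-91: φ = -77.56611°, λ = +22.94444°
RS2: φ = -82.48778°, λ = +37.72889°
BB-34→BM-35: c = 0.496373 rad, d = 3165.94 km
BM-35→W-91: c = 0.363809 rad, d = 2320.42 km
W-91→RS2: c = 0.096152 rad, d = 613.27 km
Total = 3165.94 + 2320.42 + 613.27 = 6099.63 km

6100 km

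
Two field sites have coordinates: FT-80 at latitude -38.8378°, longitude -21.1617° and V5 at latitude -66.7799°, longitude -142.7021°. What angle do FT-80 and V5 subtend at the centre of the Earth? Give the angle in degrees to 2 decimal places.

Δφ = -27.9421°,  Δλ = -121.5404°
a = sin²(Δφ/2) + cos φ₁ cos φ₂ sin²(Δλ/2) = 0.292163
c = 2·arcsin(√a) = 1.142112 rad = 65.4382°

65.44°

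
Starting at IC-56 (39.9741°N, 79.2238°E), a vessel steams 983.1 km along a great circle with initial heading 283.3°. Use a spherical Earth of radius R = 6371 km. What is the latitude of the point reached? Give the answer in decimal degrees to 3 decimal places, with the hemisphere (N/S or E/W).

δ = d/R = 983.1/6371 = 0.154309 rad
φ₂ = arcsin(sin φ₁ cos δ + cos φ₁ sin δ cos θ)
   = arcsin(0.64244·0.98812 + 0.76633·0.15370·0.23005) = 41.44523°
λ₂ = λ₁ + atan2(sin θ sin δ cos φ₁, cos δ − sin φ₁ sin φ₂) = 67.71361°

41.445°N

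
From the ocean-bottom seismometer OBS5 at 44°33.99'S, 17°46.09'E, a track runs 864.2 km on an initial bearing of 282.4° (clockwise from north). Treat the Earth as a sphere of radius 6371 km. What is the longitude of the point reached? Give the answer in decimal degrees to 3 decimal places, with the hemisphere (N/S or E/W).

7.461°E

OBS5: φ = -44.56650°, λ = +17.76817°
δ = d/R = 864.2/6371 = 0.135646 rad
φ₂ = arcsin(sin φ₁ cos δ + cos φ₁ sin δ cos θ)
   = arcsin(-0.70174·0.99081 + 0.71244·0.13523·0.21474) = -42.42328°
λ₂ = λ₁ + atan2(sin θ sin δ cos φ₁, cos δ − sin φ₁ sin φ₂) = 7.46128°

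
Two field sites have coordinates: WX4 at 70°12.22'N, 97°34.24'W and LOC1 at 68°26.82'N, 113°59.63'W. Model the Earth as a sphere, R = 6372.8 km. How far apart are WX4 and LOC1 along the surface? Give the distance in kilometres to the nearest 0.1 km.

WX4: φ = +70.20367°, λ = -97.57067°
LOC1: φ = +68.44700°, λ = -113.99383°
Δφ = -1.7567°,  Δλ = -16.4232°
a = sin²(Δφ/2) + cos φ₁ cos φ₂ sin²(Δλ/2) = 0.002773
c = 2·arcsin(√a) = 0.105369 rad = 6.0372°
d = R·c = 6372.8 × 0.105369 = 671.5 km

671.5 km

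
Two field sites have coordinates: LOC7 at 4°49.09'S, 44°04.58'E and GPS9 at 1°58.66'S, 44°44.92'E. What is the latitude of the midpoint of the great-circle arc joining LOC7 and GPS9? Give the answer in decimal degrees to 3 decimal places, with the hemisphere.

LOC7: φ = -4.81817°, λ = +44.07633°
GPS9: φ = -1.97767°, λ = +44.74867°
Bx = cos φ₂ cos Δλ = 0.999336,  By = cos φ₂ sin Δλ = 0.011727
φₘ = atan2(sin φ₁ + sin φ₂, √((cos φ₁ + Bx)² + By²)) = -3.39798°
λₘ = λ₁ + atan2(By, cos φ₁ + Bx) = 44.41299°

3.398°S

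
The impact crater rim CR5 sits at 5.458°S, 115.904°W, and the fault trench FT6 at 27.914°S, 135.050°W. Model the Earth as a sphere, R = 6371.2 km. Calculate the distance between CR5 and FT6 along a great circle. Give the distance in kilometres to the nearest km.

3213 km

Δφ = -22.4560°,  Δλ = -19.1460°
a = sin²(Δφ/2) + cos φ₁ cos φ₂ sin²(Δλ/2) = 0.062242
c = 2·arcsin(√a) = 0.504293 rad = 28.8939°
d = R·c = 6371.2 × 0.504293 = 3213.0 km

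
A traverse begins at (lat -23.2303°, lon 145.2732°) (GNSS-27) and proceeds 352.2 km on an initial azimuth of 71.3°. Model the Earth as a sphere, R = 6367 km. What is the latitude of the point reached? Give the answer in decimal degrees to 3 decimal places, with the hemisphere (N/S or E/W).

22.181°S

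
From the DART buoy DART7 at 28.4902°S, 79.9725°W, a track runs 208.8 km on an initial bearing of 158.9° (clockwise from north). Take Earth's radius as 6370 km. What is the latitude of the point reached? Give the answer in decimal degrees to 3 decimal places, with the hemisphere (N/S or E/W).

δ = d/R = 208.8/6370 = 0.032779 rad
φ₂ = arcsin(sin φ₁ cos δ + cos φ₁ sin δ cos θ)
   = arcsin(-0.47701·0.99946 + 0.87890·0.03277·-0.93295) = -30.24012°
λ₂ = λ₁ + atan2(sin θ sin δ cos φ₁, cos δ − sin φ₁ sin φ₂) = -79.19002°

30.240°S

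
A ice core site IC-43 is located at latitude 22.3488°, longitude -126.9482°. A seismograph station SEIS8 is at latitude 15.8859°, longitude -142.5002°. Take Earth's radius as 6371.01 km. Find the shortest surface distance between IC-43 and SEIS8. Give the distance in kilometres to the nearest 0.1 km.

Δφ = -6.4629°,  Δλ = -15.5520°
a = sin²(Δφ/2) + cos φ₁ cos φ₂ sin²(Δλ/2) = 0.019462
c = 2·arcsin(√a) = 0.279926 rad = 16.0386°
d = R·c = 6371.01 × 0.279926 = 1783.4 km

1783.4 km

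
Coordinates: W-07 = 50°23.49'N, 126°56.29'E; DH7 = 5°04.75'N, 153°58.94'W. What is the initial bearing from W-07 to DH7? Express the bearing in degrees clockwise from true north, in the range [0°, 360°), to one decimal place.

W-07: φ = +50.39150°, λ = +126.93817°
DH7: φ = +5.07917°, λ = -153.98233°
Δλ = 79.0795°
y = sin Δλ · cos φ₂ = 0.978035
x = cos φ₁ sin φ₂ − sin φ₁ cos φ₂ cos Δλ = -0.088938
θ = atan2(y, x) = 95.1959° → 95.1959° (mod 360°)

95.2°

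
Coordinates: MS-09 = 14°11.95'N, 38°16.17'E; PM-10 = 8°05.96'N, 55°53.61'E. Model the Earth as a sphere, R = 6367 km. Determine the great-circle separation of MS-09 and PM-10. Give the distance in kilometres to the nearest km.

MS-09: φ = +14.19917°, λ = +38.26950°
PM-10: φ = +8.09933°, λ = +55.89350°
Δφ = -6.0998°,  Δλ = 17.6240°
a = sin²(Δφ/2) + cos φ₁ cos φ₂ sin²(Δλ/2) = 0.025355
c = 2·arcsin(√a) = 0.319826 rad = 18.3247°
d = R·c = 6367 × 0.319826 = 2036.3 km

2036 km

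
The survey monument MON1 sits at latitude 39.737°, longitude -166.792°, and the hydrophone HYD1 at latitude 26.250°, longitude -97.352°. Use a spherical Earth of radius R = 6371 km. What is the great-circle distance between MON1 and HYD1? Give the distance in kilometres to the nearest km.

6487 km

Δφ = -13.4870°,  Δλ = 69.4400°
a = sin²(Δφ/2) + cos φ₁ cos φ₂ sin²(Δλ/2) = 0.237526
c = 2·arcsin(√a) = 1.018142 rad = 58.3353°
d = R·c = 6371 × 1.018142 = 6486.6 km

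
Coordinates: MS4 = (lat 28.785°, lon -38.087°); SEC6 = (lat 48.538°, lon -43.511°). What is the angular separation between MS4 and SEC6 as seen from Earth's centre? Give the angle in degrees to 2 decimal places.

Δφ = 19.7530°,  Δλ = -5.4240°
a = sin²(Δφ/2) + cos φ₁ cos φ₂ sin²(Δλ/2) = 0.030720
c = 2·arcsin(√a) = 0.352363 rad = 20.1889°

20.19°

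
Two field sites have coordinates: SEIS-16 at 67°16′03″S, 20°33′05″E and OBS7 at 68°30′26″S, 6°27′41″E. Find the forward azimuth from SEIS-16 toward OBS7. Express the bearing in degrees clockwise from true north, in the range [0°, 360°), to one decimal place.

250.4°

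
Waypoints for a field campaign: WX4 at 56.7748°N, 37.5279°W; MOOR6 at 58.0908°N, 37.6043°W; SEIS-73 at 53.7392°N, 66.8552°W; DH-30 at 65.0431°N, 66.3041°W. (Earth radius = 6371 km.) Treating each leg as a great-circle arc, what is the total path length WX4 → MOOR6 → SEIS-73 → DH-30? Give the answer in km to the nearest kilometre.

WX4→MOOR6: c = 0.022980 rad, d = 146.40 km
MOOR6→SEIS-73: c = 0.293445 rad, d = 1869.54 km
SEIS-73→DH-30: c = 0.197349 rad, d = 1257.31 km
Total = 146.40 + 1869.54 + 1257.31 = 3273.25 km

3273 km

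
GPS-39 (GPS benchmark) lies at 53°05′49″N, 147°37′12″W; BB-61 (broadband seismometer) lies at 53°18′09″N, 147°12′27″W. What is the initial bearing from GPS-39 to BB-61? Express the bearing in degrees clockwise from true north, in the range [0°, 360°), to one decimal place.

50.1°

GPS-39: φ = +53.09694°, λ = -147.62000°
BB-61: φ = +53.30250°, λ = -147.20750°
Δλ = 0.4125°
y = sin Δλ · cos φ₂ = 0.004302
x = cos φ₁ sin φ₂ − sin φ₁ cos φ₂ cos Δλ = 0.003600
θ = atan2(y, x) = 50.0787° → 50.0787° (mod 360°)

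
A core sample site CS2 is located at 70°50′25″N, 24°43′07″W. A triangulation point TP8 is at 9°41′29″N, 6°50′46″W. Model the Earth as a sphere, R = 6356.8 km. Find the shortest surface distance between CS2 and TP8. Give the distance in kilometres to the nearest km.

CS2: φ = +70.84028°, λ = -24.71861°
TP8: φ = +9.69139°, λ = -6.84611°
Δφ = -61.1489°,  Δλ = 17.8725°
a = sin²(Δφ/2) + cos φ₁ cos φ₂ sin²(Δλ/2) = 0.266539
c = 2·arcsin(√a) = 1.084989 rad = 62.1653°
d = R·c = 6356.8 × 1.084989 = 6897.1 km

6897 km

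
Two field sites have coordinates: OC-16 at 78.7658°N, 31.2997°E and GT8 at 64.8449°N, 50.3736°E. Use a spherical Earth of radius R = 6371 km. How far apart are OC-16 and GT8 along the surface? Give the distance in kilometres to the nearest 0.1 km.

1664.1 km

Δφ = -13.9209°,  Δλ = 19.0739°
a = sin²(Δφ/2) + cos φ₁ cos φ₂ sin²(Δλ/2) = 0.016959
c = 2·arcsin(√a) = 0.261194 rad = 14.9653°
d = R·c = 6371 × 0.261194 = 1664.1 km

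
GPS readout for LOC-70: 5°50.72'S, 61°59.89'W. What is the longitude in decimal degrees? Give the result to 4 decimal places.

61° + 59.89′/60 = 61 + 0.99817 = 61.9982°

61.9982°W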